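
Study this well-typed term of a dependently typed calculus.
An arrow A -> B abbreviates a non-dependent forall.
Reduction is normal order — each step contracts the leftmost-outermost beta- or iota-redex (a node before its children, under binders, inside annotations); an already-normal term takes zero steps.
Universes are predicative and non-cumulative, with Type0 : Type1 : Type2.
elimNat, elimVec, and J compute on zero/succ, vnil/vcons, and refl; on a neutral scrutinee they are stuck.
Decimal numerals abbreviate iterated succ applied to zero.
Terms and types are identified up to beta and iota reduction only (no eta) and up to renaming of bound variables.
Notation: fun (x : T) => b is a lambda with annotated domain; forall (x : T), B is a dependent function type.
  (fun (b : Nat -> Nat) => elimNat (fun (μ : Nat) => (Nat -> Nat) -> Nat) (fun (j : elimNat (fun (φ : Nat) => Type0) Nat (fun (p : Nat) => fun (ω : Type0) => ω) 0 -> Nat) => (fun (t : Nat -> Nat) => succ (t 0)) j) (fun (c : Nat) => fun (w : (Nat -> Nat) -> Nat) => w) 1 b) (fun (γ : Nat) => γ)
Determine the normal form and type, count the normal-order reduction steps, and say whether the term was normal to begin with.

resulting normal form:
  1
the term's type:
  Nat
steps to reach normal form (normal order): 8
started in normal form: no
first contracted redex: a beta-redex


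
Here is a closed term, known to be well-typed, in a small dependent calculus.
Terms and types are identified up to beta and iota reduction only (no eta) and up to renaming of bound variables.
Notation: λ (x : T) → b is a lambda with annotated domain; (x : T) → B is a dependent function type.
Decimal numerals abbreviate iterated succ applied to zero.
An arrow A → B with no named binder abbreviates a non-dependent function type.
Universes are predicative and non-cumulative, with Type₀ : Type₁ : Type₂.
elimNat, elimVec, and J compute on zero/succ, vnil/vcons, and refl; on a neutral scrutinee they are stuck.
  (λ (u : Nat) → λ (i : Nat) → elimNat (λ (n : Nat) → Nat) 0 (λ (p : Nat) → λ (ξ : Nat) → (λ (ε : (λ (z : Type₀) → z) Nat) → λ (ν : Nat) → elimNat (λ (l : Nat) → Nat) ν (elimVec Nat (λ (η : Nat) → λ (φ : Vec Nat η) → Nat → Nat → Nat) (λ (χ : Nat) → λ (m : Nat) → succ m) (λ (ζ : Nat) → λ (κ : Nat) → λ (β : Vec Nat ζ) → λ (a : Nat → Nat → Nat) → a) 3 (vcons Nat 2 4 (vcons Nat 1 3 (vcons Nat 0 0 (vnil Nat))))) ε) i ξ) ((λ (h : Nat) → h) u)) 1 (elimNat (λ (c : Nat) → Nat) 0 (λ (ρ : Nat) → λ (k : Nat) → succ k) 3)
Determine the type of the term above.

inferred type:
  Nat


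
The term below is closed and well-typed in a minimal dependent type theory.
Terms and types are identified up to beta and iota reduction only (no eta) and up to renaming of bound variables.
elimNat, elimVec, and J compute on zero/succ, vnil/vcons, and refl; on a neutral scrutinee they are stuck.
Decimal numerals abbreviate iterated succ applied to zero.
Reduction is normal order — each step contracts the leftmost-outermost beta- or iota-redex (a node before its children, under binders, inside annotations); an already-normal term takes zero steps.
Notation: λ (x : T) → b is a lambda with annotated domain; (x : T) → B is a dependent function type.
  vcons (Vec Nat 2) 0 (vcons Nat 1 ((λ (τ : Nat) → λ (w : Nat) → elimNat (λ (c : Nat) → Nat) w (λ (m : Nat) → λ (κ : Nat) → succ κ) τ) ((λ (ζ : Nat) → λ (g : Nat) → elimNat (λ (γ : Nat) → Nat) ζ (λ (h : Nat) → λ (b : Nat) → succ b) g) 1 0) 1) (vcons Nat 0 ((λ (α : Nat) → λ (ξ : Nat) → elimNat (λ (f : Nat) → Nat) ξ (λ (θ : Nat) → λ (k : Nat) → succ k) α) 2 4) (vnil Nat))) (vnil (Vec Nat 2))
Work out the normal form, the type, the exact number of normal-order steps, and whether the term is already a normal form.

resulting normal form:
  vcons (Vec Nat 2) 0 (vcons Nat 1 2 (vcons Nat 0 6 (vnil Nat))) (vnil (Vec Nat 2))
the term's type:
  Vec (Vec Nat 2) 1
reduction steps (normal order): 18
started in normal form: no
first contracted redex: a beta-redex


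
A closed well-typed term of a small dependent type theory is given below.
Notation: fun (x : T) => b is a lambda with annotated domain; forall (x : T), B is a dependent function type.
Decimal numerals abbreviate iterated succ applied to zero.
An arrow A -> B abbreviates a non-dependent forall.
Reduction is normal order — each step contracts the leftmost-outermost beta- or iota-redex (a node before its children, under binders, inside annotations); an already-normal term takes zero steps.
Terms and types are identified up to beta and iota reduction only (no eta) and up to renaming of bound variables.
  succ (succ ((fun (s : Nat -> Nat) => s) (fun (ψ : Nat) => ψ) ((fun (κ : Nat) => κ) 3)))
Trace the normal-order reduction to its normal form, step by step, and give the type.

reduction (normal order):
  succ (succ ((fun (s : Nat -> Nat) => s) (fun (ψ : Nat) => ψ) ((fun (κ : Nat) => κ) 3)))
  ~> succ (succ ((fun (s : Nat) => s) ((fun (ψ : Nat) => ψ) 3)))
  ~> succ (succ ((fun (s : Nat) => s) 3))
  ~> 5
type:
  Nat


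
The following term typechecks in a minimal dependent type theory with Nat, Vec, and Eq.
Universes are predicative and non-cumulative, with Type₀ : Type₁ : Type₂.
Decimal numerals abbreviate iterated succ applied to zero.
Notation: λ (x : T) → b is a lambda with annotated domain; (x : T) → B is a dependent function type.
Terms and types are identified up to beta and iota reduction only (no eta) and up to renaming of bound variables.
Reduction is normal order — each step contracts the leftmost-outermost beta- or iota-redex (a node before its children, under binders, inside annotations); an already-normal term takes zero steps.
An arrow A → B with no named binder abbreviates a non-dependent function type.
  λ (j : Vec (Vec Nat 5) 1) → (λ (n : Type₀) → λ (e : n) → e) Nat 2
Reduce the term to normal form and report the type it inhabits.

normal form:
  λ (j : Vec (Vec Nat 5) 1) → 2
type:
  Vec (Vec Nat 5) 1 → Nat
observation: normalization takes exactly 2 steps under the normal-order strategy.


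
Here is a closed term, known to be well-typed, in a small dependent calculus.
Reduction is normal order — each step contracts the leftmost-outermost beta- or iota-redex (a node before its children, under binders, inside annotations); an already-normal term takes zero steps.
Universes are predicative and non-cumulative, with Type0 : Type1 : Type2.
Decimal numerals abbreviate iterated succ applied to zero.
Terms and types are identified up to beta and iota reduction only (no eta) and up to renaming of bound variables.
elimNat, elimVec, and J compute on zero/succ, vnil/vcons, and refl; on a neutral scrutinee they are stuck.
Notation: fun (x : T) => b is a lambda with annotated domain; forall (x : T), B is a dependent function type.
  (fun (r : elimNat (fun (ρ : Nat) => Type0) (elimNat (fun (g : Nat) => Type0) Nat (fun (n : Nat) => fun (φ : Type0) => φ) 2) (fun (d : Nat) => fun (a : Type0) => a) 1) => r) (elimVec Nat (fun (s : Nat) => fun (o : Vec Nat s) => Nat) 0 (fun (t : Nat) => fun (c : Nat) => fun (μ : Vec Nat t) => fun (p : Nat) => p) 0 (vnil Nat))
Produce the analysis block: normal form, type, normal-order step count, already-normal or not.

normal form:
  0
the term's type:
  Nat
normal-order step count: 2
term was already normal: no
first redex: a beta-redex


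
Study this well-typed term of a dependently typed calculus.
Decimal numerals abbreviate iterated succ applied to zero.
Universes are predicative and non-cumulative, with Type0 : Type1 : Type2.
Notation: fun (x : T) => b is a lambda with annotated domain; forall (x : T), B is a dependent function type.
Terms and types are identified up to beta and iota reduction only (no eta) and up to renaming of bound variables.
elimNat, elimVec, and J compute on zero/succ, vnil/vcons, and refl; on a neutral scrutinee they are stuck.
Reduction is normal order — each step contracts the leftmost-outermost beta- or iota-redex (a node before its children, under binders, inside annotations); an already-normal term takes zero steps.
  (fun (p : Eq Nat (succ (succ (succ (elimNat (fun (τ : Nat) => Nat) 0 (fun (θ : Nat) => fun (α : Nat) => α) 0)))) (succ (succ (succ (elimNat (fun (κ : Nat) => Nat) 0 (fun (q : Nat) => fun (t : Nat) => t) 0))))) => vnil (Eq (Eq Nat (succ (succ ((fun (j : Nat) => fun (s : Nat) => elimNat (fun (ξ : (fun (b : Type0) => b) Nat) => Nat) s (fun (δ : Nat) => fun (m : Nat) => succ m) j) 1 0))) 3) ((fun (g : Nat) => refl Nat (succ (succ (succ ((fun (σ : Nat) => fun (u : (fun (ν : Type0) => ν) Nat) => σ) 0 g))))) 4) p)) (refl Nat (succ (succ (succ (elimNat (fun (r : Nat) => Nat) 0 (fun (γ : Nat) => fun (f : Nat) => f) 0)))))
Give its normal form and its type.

reduced normal form:
  vnil (Eq (Eq Nat 3 3) (refl Nat 3) (refl Nat 3))
the term's type:
  Vec (Eq (Eq Nat 3 3) (refl Nat 3) (refl Nat 3)) 0
observation: 11 normal-order steps separate the term from its normal form.


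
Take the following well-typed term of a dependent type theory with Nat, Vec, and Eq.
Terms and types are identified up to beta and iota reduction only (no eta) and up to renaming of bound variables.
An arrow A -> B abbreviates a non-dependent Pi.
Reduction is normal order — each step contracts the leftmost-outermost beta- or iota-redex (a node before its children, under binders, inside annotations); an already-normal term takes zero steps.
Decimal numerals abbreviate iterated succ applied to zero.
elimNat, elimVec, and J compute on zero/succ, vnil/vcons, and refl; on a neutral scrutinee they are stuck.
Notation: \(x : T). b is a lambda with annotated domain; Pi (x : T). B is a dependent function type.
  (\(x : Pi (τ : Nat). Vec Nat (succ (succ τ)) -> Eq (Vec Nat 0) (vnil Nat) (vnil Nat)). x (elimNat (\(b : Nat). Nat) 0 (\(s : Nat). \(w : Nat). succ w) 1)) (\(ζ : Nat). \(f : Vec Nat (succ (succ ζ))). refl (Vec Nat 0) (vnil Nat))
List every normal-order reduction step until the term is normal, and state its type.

normal-order reduction:
  (\(x : Pi (τ : Nat). Vec Nat (succ (succ τ)) -> Eq (Vec Nat 0) (vnil Nat) (vnil Nat)). x (elimNat (\(b : Nat). Nat) 0 (\(s : Nat). \(w : Nat). succ w) 1)) (\(ζ : Nat). \(f : Vec Nat (succ (succ ζ))). refl (Vec Nat 0) (vnil Nat))
  ~> (\(x : Nat). \(τ : Vec Nat (succ (succ x))). refl (Vec Nat 0) (vnil Nat)) (elimNat (\(b : Nat). Nat) 0 (\(s : Nat). \(w : Nat). succ w) 1)
  ~> \(x : Vec Nat (succ (succ (elimNat (\(τ : Nat). Nat) 0 (\(b : Nat). \(s : Nat). succ s) 1)))). refl (Vec Nat 0) (vnil Nat)
  ~> \(x : Vec Nat (succ (succ ((\(τ : Nat). \(b : Nat). succ b) 0 (elimNat (\(s : Nat). Nat) 0 (\(w : Nat). \(ζ : Nat). succ ζ) 0))))). refl (Vec Nat 0) (vnil Nat)
  ~> \(x : Vec Nat (succ (succ ((\(τ : Nat). succ τ) (elimNat (\(b : Nat). Nat) 0 (\(s : Nat). \(w : Nat). succ w) 0))))). refl (Vec Nat 0) (vnil Nat)
  ~> \(x : Vec Nat (succ (succ (succ (elimNat (\(τ : Nat). Nat) 0 (\(b : Nat). \(s : Nat). succ s) 0))))). refl (Vec Nat 0) (vnil Nat)
  ~> \(x : Vec Nat 3). refl (Vec Nat 0) (vnil Nat)
type:
  Vec Nat 3 -> Eq (Vec Nat 0) (vnil Nat) (vnil Nat)


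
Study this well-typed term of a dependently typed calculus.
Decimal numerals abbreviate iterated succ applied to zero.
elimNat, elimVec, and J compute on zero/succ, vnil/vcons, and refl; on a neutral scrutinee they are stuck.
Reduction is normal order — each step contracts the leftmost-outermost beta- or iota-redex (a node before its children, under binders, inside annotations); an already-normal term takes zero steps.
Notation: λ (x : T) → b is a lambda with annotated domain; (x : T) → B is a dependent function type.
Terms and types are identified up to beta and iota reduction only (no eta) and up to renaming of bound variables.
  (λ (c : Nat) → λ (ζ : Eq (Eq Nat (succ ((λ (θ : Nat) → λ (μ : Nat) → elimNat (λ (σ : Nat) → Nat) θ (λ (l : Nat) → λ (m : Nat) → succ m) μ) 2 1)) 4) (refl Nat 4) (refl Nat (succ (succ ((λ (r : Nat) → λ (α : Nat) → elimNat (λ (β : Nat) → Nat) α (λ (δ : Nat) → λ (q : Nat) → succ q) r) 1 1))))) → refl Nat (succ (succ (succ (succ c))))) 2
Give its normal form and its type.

normal form:
  λ (c : Eq (Eq Nat 4 4) (refl Nat 4) (refl Nat 4)) → refl Nat 6
the term's type:
  (c : Eq (Eq Nat 4 4) (refl Nat 4) (refl Nat 4)) → Eq Nat 6 6


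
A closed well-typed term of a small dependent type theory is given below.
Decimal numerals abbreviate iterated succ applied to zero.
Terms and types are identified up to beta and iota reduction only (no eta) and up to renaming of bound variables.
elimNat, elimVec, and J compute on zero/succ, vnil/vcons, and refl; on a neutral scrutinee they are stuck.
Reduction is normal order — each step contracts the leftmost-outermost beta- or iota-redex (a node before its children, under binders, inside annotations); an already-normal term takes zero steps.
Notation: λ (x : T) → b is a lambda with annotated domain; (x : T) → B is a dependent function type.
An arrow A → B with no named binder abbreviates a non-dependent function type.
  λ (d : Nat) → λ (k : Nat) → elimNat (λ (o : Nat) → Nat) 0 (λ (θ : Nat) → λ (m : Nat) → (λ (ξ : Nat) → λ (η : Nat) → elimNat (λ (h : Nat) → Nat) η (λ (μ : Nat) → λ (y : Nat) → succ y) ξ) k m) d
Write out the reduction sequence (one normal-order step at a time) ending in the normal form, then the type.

normal-order reduction sequence:
  λ (d : Nat) → λ (k : Nat) → elimNat (λ (o : Nat) → Nat) 0 (λ (θ : Nat) → λ (m : Nat) → (λ (ξ : Nat) → λ (η : Nat) → elimNat (λ (h : Nat) → Nat) η (λ (μ : Nat) → λ (y : Nat) → succ y) ξ) k m) d
  ~> λ (d : Nat) → λ (k : Nat) → elimNat (λ (o : Nat) → Nat) 0 (λ (θ : Nat) → λ (m : Nat) → (λ (ξ : Nat) → elimNat (λ (η : Nat) → Nat) ξ (λ (h : Nat) → λ (μ : Nat) → succ μ) k) m) d
  ~> λ (d : Nat) → λ (k : Nat) → elimNat (λ (o : Nat) → Nat) 0 (λ (θ : Nat) → λ (m : Nat) → elimNat (λ (ξ : Nat) → Nat) m (λ (η : Nat) → λ (h : Nat) → succ h) k) d
type:
  Nat → Nat → Nat


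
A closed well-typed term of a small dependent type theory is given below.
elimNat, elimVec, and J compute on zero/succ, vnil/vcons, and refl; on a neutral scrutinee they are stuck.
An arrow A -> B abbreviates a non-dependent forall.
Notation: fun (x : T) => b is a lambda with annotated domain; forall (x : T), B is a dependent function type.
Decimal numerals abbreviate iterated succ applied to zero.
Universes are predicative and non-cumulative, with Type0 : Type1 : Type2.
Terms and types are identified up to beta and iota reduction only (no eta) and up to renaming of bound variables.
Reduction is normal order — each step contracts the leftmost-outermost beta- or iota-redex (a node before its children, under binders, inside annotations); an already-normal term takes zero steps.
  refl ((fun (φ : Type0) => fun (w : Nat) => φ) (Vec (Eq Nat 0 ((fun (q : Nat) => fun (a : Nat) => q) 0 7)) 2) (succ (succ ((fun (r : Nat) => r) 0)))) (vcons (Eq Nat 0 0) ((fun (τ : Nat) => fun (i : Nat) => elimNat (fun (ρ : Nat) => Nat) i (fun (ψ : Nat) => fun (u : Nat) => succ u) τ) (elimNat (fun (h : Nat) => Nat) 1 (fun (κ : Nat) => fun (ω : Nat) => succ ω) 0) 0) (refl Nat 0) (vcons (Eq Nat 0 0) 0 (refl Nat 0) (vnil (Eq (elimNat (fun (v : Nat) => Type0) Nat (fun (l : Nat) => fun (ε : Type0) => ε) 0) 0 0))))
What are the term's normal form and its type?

normal form:
  refl (Vec (Eq Nat 0 0) 2) (vcons (Eq Nat 0 0) 1 (refl Nat 0) (vcons (Eq Nat 0 0) 0 (refl Nat 0) (vnil (Eq Nat 0 0))))
type:
  Eq (Vec (Eq Nat 0 0) 2) (vcons (Eq Nat 0 0) 1 (refl Nat 0) (vcons (Eq Nat 0 0) 0 (refl Nat 0) (vnil (Eq Nat 0 0)))) (vcons (Eq Nat 0 0) 1 (refl Nat 0) (vcons (Eq Nat 0 0) 0 (refl Nat 0) (vnil (Eq Nat 0 0))))
observation: 12 normal-order steps normalize the term, beginning with a beta-redex.


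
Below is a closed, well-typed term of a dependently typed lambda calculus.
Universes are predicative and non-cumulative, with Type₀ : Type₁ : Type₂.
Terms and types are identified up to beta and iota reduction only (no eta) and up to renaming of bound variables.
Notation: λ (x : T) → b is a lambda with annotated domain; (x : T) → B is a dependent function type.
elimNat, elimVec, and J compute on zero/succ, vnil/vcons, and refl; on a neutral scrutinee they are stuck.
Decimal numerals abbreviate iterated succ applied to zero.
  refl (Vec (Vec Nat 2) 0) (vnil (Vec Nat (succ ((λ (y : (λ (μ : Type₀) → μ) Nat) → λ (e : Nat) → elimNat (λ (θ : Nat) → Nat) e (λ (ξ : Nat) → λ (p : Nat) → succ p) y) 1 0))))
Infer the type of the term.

the term's type:
  Eq (Vec (Vec Nat 2) 0) (vnil (Vec Nat 2)) (vnil (Vec Nat 2))


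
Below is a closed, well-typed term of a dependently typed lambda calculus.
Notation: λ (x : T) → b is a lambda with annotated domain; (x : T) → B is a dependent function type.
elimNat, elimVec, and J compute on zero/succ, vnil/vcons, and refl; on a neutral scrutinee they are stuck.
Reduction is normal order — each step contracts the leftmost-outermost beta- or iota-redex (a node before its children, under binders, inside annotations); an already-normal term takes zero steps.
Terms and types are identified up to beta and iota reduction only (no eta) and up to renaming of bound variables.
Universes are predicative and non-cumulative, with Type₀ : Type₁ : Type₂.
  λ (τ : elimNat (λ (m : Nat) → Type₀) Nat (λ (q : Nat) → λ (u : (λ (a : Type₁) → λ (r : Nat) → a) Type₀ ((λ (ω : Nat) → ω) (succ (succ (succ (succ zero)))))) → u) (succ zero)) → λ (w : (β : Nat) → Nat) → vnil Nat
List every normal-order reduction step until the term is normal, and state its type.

normal-order reduction:
  λ (τ : elimNat (λ (m : Nat) → Type₀) Nat (λ (q : Nat) → λ (u : (λ (a : Type₁) → λ (r : Nat) → a) Type₀ ((λ (ω : Nat) → ω) (succ (succ (succ (succ zero)))))) → u) (succ zero)) → λ (w : (β : Nat) → Nat) → vnil Nat
  ~> λ (τ : (λ (m : Nat) → λ (q : (λ (u : Type₁) → λ (a : Nat) → u) Type₀ ((λ (r : Nat) → r) (succ (succ (succ (succ zero)))))) → q) zero (elimNat (λ (ω : Nat) → Type₀) Nat (λ (w : Nat) → λ (β : (λ (y : Type₁) → λ (θ : Nat) → y) Type₀ ((λ (h : Nat) → h) (succ (succ (succ (succ zero)))))) → β) zero)) → λ (t : (μ : Nat) → Nat) → vnil Nat
  ~> λ (τ : (λ (m : (λ (q : Type₁) → λ (u : Nat) → q) Type₀ ((λ (a : Nat) → a) (succ (succ (succ (succ zero)))))) → m) (elimNat (λ (r : Nat) → Type₀) Nat (λ (ω : Nat) → λ (w : (λ (β : Type₁) → λ (y : Nat) → β) Type₀ ((λ (θ : Nat) → θ) (succ (succ (succ (succ zero)))))) → w) zero)) → λ (h : (t : Nat) → Nat) → vnil Nat
  ~> λ (τ : elimNat (λ (m : Nat) → Type₀) Nat (λ (q : Nat) → λ (u : (λ (a : Type₁) → λ (r : Nat) → a) Type₀ ((λ (ω : Nat) → ω) (succ (succ (succ (succ zero)))))) → u) zero) → λ (w : (β : Nat) → Nat) → vnil Nat
  ~> λ (τ : Nat) → λ (m : (q : Nat) → Nat) → vnil Nat
the term's type:
  (τ : Nat) → (m : (q : Nat) → Nat) → Vec Nat zero


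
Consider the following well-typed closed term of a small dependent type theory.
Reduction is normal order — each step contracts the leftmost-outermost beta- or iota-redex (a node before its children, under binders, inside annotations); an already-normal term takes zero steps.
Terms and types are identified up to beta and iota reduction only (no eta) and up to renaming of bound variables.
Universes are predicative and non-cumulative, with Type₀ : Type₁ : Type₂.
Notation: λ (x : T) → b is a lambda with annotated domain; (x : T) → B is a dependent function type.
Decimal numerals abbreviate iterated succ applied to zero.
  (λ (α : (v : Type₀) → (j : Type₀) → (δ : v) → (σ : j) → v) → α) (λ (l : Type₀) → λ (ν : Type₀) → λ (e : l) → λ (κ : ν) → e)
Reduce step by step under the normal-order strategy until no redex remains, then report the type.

normal-order reduction sequence:
  (λ (α : (v : Type₀) → (j : Type₀) → (δ : v) → (σ : j) → v) → α) (λ (l : Type₀) → λ (ν : Type₀) → λ (e : l) → λ (κ : ν) → e)
  ~> λ (α : Type₀) → λ (v : Type₀) → λ (j : α) → λ (δ : v) → j
inferred type:
  (α : Type₀) → (v : Type₀) → (j : α) → (δ : v) → α


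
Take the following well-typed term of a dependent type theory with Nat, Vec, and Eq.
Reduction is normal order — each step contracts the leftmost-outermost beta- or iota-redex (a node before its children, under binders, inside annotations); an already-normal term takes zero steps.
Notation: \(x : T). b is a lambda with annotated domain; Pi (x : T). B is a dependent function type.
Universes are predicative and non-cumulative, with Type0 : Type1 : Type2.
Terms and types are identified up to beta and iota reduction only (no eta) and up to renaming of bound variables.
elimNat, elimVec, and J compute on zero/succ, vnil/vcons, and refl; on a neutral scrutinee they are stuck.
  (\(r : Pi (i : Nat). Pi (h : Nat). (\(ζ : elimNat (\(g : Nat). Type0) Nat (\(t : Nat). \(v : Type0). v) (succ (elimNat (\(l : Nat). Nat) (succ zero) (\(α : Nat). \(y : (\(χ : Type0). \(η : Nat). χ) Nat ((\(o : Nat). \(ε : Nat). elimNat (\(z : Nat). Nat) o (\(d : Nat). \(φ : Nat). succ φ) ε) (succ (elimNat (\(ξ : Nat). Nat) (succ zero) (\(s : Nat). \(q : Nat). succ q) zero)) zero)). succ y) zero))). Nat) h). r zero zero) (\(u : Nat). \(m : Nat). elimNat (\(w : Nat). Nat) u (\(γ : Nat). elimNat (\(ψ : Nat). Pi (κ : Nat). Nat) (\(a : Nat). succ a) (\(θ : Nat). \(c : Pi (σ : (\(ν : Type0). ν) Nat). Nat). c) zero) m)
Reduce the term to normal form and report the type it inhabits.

resulting normal form:
  zero
the term's type:
  Nat


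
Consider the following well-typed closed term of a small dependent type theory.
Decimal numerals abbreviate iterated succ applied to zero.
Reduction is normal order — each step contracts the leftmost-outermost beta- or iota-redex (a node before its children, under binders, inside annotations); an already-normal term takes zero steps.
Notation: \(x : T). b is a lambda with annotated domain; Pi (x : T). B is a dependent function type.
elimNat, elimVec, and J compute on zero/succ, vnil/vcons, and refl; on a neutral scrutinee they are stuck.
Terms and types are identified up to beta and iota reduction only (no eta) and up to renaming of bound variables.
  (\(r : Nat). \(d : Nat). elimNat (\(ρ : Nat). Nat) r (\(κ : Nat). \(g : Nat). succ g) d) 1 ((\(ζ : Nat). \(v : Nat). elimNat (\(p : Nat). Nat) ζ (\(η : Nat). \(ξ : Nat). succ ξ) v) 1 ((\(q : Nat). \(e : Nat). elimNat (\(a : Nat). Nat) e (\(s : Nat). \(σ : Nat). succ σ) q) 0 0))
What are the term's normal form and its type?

normal form:
  2
type:
  Nat
observation: the first redex contracted is a beta-redex; the normal form is reached in 12 normal-order steps.


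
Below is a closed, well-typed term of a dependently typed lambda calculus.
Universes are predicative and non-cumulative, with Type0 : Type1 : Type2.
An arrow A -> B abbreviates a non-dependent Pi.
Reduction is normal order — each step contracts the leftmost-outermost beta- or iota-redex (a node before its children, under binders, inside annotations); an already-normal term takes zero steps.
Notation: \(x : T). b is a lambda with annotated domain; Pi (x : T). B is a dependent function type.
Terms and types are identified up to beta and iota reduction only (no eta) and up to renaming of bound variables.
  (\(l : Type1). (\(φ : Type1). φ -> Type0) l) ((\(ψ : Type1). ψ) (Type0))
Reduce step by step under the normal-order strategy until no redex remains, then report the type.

normal-order reduction:
  (\(l : Type1). (\(φ : Type1). φ -> Type0) l) ((\(ψ : Type1). ψ) (Type0))
  ~> (\(l : Type1). l -> Type0) ((\(φ : Type1). φ) (Type0))
  ~> (\(l : Type1). l) (Type0) -> Type0
  ~> Type0 -> Type0
inferred type:
  Type1


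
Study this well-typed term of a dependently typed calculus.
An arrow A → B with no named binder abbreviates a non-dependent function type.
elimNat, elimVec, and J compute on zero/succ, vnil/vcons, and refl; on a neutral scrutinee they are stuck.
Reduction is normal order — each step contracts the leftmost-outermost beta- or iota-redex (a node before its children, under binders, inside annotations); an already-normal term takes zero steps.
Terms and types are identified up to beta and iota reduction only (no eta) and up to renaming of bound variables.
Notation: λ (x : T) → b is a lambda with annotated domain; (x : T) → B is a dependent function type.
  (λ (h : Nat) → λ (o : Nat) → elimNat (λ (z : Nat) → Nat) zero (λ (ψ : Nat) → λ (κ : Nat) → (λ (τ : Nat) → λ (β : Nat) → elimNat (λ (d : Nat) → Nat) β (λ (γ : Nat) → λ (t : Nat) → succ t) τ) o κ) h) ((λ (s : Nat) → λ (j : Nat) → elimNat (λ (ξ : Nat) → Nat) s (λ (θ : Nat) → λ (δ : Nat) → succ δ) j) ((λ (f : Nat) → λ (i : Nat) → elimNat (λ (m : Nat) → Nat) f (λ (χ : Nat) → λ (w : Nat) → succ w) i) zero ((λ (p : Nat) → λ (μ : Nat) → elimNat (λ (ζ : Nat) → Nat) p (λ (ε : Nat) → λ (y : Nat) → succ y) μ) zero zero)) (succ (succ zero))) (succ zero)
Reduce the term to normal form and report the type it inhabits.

normal form:
  succ (succ zero)
the term's type:
  Nat


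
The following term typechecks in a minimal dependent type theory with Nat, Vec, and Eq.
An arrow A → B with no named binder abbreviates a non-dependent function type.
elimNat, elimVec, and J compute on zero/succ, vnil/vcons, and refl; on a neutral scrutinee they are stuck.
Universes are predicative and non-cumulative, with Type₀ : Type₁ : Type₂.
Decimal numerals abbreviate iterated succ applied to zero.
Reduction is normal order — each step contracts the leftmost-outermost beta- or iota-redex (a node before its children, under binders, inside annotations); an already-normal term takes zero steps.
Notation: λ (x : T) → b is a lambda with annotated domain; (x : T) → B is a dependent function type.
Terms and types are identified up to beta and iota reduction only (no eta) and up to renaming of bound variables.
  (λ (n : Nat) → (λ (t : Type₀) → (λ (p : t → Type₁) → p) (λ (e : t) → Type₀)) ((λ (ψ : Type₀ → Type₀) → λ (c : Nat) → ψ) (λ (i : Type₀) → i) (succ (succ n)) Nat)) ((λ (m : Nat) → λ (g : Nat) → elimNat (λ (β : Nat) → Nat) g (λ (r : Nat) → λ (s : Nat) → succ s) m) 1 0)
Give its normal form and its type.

reduced normal form:
  λ (n : Nat) → Type₀
the term's type:
  Nat → Type₁
observation: 6 normal-order steps normalize the term, beginning with a beta-redex.


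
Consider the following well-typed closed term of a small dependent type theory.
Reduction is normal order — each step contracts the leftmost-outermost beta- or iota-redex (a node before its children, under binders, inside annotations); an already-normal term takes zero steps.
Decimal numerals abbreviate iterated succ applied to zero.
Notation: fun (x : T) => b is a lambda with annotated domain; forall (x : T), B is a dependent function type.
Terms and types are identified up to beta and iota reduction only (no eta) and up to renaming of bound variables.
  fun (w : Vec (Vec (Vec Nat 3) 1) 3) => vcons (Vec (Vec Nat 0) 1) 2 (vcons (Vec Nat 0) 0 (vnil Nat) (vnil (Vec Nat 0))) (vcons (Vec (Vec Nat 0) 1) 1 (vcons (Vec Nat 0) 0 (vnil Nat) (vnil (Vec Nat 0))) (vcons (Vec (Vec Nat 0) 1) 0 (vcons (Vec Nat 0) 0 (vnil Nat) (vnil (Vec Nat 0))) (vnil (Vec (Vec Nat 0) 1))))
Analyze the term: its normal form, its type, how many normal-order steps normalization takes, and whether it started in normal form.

normal form:
  fun (w : Vec (Vec (Vec Nat 3) 1) 3) => vcons (Vec (Vec Nat 0) 1) 2 (vcons (Vec Nat 0) 0 (vnil Nat) (vnil (Vec Nat 0))) (vcons (Vec (Vec Nat 0) 1) 1 (vcons (Vec Nat 0) 0 (vnil Nat) (vnil (Vec Nat 0))) (vcons (Vec (Vec Nat 0) 1) 0 (vcons (Vec Nat 0) 0 (vnil Nat) (vnil (Vec Nat 0))) (vnil (Vec (Vec Nat 0) 1))))
the term's type:
  forall (w : Vec (Vec (Vec Nat 3) 1) 3), Vec (Vec (Vec Nat 0) 1) 3
normal-order step count: 0
term was already normal: yes


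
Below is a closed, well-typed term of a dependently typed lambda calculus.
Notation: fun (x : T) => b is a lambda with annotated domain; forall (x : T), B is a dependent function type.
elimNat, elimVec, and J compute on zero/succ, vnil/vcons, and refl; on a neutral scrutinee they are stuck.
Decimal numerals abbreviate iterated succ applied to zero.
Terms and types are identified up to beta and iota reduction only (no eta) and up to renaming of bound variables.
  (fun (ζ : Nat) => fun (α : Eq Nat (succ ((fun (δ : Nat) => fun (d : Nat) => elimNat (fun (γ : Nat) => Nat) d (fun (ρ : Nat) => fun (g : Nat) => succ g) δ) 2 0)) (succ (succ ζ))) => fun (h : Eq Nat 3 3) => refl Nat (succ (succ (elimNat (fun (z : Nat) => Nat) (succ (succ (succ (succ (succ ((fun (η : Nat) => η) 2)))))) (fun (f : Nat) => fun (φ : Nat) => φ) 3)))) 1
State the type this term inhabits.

the term's type:
  forall (ζ : Eq Nat 3 3), forall (α : Eq Nat 3 3), Eq Nat 9 9


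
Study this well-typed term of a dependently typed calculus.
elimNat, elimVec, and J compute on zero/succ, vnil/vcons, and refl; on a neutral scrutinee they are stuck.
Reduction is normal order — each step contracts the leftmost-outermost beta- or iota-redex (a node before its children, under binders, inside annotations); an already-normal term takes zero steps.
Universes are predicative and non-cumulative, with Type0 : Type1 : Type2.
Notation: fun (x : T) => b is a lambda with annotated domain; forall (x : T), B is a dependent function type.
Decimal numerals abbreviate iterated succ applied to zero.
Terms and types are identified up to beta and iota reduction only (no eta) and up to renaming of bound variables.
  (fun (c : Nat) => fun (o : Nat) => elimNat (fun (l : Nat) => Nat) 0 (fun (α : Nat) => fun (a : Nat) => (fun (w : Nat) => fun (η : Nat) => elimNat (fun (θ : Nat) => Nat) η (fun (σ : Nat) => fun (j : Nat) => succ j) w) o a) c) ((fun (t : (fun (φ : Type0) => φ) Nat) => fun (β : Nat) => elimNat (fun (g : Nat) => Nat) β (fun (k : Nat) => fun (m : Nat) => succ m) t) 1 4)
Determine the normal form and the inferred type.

normal form:
  fun (c : Nat) => elimNat (fun (o : Nat) => Nat) (elimNat (fun (l : Nat) => Nat) (elimNat (fun (α : Nat) => Nat) (elimNat (fun (a : Nat) => Nat) (elimNat (fun (w : Nat) => Nat) 0 (fun (η : Nat) => fun (θ : Nat) => succ θ) c) (fun (σ : Nat) => fun (j : Nat) => succ j) c) (fun (t : Nat) => fun (φ : Nat) => succ φ) c) (fun (β : Nat) => fun (g : Nat) => succ g) c) (fun (k : Nat) => fun (m : Nat) => succ m) c
the term's type:
  forall (c : Nat), Nat
observation: reduction starts at a beta-redex, and 25 normal-order steps reach the normal form.


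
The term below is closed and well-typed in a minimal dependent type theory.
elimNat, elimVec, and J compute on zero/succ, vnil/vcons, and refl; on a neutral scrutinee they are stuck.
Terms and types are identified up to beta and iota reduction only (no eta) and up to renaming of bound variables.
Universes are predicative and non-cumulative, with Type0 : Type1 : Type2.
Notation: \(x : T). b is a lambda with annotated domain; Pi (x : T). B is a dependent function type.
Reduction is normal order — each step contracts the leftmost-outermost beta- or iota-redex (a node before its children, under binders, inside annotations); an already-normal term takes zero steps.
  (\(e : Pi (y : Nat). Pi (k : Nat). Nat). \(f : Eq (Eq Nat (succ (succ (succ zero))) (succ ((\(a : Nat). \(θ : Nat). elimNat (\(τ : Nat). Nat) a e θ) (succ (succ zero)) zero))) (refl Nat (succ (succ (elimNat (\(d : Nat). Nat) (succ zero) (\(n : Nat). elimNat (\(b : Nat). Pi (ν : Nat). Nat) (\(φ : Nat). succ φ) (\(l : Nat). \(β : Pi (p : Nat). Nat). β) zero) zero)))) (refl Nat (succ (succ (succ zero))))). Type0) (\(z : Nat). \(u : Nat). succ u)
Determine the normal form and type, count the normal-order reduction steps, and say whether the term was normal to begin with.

reduced normal form:
  \(e : Eq (Eq Nat (succ (succ (succ zero))) (succ (succ (succ zero)))) (refl Nat (succ (succ (succ zero)))) (refl Nat (succ (succ (succ zero))))). Type0
the term's type:
  Pi (e : Eq (Eq Nat (succ (succ (succ zero))) (succ (succ (succ zero)))) (refl Nat (succ (succ (succ zero)))) (refl Nat (succ (succ (succ zero))))). Type1
reduction steps (normal order): 5
started in normal form: no
first contracted redex: a beta-redex


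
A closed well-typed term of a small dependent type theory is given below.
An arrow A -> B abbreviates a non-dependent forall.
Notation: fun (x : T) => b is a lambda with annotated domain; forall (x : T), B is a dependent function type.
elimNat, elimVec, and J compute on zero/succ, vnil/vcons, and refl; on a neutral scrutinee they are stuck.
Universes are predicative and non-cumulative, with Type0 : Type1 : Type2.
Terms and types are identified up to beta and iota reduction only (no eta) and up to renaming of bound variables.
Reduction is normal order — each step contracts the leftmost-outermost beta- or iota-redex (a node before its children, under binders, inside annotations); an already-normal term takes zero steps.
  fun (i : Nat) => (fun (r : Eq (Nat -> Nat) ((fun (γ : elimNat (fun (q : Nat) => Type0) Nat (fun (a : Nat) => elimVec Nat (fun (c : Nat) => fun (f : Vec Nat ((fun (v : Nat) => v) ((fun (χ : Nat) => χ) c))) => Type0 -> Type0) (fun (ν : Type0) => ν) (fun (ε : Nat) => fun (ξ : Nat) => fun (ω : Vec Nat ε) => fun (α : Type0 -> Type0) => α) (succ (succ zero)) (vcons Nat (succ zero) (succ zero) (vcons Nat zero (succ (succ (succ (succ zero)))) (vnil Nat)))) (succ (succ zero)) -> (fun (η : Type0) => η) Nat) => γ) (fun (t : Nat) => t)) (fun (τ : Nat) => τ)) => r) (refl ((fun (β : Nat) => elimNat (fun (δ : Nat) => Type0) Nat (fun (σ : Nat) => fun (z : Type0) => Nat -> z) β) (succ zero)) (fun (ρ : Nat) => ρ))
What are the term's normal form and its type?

reduced normal form:
  fun (i : Nat) => refl (Nat -> Nat) (fun (r : Nat) => r)
inferred type:
  Nat -> Eq (Nat -> Nat) (fun (i : Nat) => i) (fun (r : Nat) => r)
observation: normalization takes exactly 6 steps under the normal-order strategy.


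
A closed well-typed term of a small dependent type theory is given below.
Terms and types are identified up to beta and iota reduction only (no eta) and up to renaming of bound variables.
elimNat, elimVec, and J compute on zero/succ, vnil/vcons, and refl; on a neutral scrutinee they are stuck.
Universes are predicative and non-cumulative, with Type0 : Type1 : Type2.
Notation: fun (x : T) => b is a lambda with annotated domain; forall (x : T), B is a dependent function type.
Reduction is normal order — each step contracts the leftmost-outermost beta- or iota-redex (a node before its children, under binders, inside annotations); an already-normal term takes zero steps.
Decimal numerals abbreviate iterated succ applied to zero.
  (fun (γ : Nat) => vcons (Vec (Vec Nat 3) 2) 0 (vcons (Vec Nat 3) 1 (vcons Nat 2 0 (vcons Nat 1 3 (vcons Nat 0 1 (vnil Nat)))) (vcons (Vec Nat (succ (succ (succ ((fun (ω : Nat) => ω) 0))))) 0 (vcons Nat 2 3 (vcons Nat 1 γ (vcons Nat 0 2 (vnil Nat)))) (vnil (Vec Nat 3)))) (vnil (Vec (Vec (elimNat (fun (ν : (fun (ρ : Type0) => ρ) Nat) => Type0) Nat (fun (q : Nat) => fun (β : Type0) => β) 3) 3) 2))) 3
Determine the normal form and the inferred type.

normal form:
  vcons (Vec (Vec Nat 3) 2) 0 (vcons (Vec Nat 3) 1 (vcons Nat 2 0 (vcons Nat 1 3 (vcons Nat 0 1 (vnil Nat)))) (vcons (Vec Nat 3) 0 (vcons Nat 2 3 (vcons Nat 1 3 (vcons Nat 0 2 (vnil Nat)))) (vnil (Vec Nat 3)))) (vnil (Vec (Vec Nat 3) 2))
the term's type:
  Vec (Vec (Vec Nat 3) 2) 1
observation: contracting a beta-redex first, the term normalizes in 12 steps.


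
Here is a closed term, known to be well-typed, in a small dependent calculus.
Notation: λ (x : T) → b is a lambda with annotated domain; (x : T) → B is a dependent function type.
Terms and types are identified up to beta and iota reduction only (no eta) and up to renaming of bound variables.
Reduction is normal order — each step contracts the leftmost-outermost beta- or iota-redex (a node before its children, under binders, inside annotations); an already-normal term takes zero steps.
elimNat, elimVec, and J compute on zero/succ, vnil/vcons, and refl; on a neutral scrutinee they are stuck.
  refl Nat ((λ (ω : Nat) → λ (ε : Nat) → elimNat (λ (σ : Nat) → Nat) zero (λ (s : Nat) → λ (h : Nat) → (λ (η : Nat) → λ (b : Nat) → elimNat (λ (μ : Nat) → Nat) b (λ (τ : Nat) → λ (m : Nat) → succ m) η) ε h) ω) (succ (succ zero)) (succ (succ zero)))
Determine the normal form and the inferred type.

resulting normal form:
  refl Nat (succ (succ (succ (succ zero))))
type:
  Eq Nat (succ (succ (succ (succ zero)))) (succ (succ (succ (succ zero))))
observation: normalization takes exactly 27 steps under the normal-order strategy.


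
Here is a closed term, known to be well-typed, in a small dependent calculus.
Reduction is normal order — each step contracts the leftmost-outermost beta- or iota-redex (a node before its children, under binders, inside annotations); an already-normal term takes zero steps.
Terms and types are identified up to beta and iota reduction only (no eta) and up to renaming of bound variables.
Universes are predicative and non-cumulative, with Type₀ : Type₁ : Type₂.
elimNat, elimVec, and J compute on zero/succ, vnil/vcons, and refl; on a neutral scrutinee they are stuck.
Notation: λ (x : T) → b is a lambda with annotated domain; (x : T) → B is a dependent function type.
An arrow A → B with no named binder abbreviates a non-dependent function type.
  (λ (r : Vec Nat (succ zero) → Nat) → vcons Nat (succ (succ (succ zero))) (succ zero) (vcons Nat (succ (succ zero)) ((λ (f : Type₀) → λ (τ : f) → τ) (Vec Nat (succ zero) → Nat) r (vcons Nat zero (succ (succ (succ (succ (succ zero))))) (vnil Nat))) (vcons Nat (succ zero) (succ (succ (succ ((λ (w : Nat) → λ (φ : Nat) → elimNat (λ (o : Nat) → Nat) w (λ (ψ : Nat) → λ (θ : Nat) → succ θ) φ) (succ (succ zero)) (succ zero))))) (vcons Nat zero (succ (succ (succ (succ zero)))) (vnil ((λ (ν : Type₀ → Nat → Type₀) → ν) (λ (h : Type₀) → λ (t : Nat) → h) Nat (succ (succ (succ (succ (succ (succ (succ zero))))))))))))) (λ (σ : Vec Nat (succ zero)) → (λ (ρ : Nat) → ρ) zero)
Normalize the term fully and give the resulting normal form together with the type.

normal form:
  vcons Nat (succ (succ (succ zero))) (succ zero) (vcons Nat (succ (succ zero)) zero (vcons Nat (succ zero) (succ (succ (succ (succ (succ (succ zero)))))) (vcons Nat zero (succ (succ (succ (succ zero)))) (vnil Nat))))
the term's type:
  Vec Nat (succ (succ (succ (succ zero))))
observation: the leftmost-outermost redex is a beta-redex, and normalization takes 14 steps.


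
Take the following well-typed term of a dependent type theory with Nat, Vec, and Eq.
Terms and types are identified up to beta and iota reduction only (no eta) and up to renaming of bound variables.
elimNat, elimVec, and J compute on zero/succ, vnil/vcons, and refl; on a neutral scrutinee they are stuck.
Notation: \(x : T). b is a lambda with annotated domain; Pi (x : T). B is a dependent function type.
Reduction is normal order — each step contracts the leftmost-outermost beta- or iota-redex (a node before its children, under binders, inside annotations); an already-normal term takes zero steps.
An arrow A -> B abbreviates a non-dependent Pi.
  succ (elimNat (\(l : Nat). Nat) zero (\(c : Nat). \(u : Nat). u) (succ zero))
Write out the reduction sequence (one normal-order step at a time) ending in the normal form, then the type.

reduction (normal order):
  succ (elimNat (\(l : Nat). Nat) zero (\(c : Nat). \(u : Nat). u) (succ zero))
  ~> succ ((\(l : Nat). \(c : Nat). c) zero (elimNat (\(u : Nat). Nat) zero (\(x : Nat). \(e : Nat). e) zero))
  ~> succ ((\(l : Nat). l) (elimNat (\(c : Nat). Nat) zero (\(u : Nat). \(x : Nat). x) zero))
  ~> succ (elimNat (\(l : Nat). Nat) zero (\(c : Nat). \(u : Nat). u) zero)
  ~> succ zero
the term's type:
  Nat
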